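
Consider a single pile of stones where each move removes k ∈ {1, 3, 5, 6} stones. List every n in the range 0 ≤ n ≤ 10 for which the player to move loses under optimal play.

Compute g(0), g(1), … for moves {1, 3, 5, 6}:
k:     0  1  2  3  4  5  6  7  8  9 10
g(k):  0  1  0  1  0  1  2  3  2  3  2
The P-positions (g = 0) in 0..10 are 0, 2, 4.

0, 2, 4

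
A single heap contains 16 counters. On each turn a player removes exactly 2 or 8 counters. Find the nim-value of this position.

1

Compute g(0), g(1), … for moves {2, 8}:
k:     0  1  2  3  4  5  6  7  8  9 10 11 12 13 14 15 16
g(k):  0  0  1  1  0  0  1  1  2  2  0  0  1  1  0  0  1
So g(16) = 1.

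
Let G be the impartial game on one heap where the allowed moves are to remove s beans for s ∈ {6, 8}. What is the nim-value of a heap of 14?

Compute g(0), g(1), … for moves {6, 8}:
g(0) = mex{} = 0
g(1) = mex{} = 0
g(2) = mex{} = 0
g(3) = mex{} = 0
g(4) = mex{} = 0
g(5) = mex{} = 0
g(6) = mex{0} = 1
g(7) = mex{0} = 1
g(8) = mex{0} = 1
g(9) = mex{0} = 1
g(10) = mex{0} = 1
g(11) = mex{0} = 1
g(12) = mex{0,1} = 2
g(13) = mex{0,1} = 2
g(14) = mex{1} = 0
So g(14) = 0.

0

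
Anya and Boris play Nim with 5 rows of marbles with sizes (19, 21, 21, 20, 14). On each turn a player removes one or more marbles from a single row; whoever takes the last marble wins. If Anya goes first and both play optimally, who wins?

Write each in binary and XOR column by column:
  10011  (19)
  10101  (21)
  10101  (21)
  10100  (20)
  01110  (14)
  -----
  01001  (9)
The nim-sum is 9 ≠ 0, so this is an N-position: the player to move can win; Anya has a winning move.

Anya wins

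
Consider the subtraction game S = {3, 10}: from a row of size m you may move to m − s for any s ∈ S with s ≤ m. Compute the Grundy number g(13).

0

Build the Grundy sequence with g(k) = mex{g(k−s) : s ∈ {3, 10}, s ≤ k}:
k:     0  1  2  3  4  5  6  7  8  9 10 11 12 13
g(k):  0  0  0  1  1  1  0  0  0  1  1  1  2  0
So g(13) = 0.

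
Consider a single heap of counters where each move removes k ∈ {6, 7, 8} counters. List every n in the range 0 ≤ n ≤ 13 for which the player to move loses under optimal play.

0, 1, 2, 3, 4, 5

Grundy values for subtraction set {6, 7, 8}:
g(0) = mex{} = 0
g(1) = mex{} = 0
g(2) = mex{} = 0
g(3) = mex{} = 0
g(4) = mex{} = 0
g(5) = mex{} = 0
g(6) = mex{0} = 1
g(7) = mex{0} = 1
g(8) = mex{0} = 1
g(9) = mex{0} = 1
g(10) = mex{0} = 1
g(11) = mex{0} = 1
g(12) = mex{0,1} = 2
g(13) = mex{0,1} = 2
The P-positions (g = 0) in 0..13 are 0, 1, 2, 3, 4, 5.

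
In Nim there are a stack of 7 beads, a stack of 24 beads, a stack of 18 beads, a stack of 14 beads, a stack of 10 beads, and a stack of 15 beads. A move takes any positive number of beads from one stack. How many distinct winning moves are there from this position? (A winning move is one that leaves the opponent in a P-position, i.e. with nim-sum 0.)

3

In binary:
  00111  (7)
  11000  (24)
  10010  (18)
  01110  (14)
  01010  (10)
  01111  (15)
  -----
  00110  (6)
The overall nim-sum is X = 6. A stack of size p has a winning move iff p XOR X < p (reduce it to p XOR X).
  7: 7 XOR 6 = 1 < 7 — winning move (to 1).
  24: 24 XOR 6 = 30 ≥ 24 — no move.
  18: 18 XOR 6 = 20 ≥ 18 — no move.
  14: 14 XOR 6 = 8 < 14 — winning move (to 8).
  10: 10 XOR 6 = 12 ≥ 10 — no move.
  15: 15 XOR 6 = 9 < 15 — winning move (to 9).
That gives 3 winning moves.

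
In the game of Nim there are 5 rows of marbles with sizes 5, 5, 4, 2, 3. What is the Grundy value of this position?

5

In binary:
  101  (5)
  101  (5)
  100  (4)
  010  (2)
  011  (3)
  ---
  101  (5)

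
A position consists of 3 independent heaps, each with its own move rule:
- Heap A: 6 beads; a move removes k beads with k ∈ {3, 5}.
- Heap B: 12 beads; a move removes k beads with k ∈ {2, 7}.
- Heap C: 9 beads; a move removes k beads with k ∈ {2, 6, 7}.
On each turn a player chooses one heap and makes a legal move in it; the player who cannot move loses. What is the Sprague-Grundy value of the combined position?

3

For heap A, compute g(0), g(1), … with moves {3, 5}:
k:     0  1  2  3  4  5  6
g(k):  0  0  0  1  1  1  2
So g(6) = 2.
For heap B, compute g(0), g(1), … with moves {2, 7}:
g(0) = mex{} = 0
g(1) = mex{} = 0
g(2) = mex{0} = 1
g(3) = mex{0} = 1
g(4) = mex{1} = 0
g(5) = mex{1} = 0
g(6) = mex{0} = 1
g(7) = mex{0} = 1
g(8) = mex{0,1} = 2
g(9) = mex{1} = 0
g(10) = mex{1,2} = 0
g(11) = mex{0} = 1
g(12) = mex{0} = 1
So g(12) = 1.
For heap C, compute g(0), g(1), … with moves {2, 6, 7}:
g(0) = mex{} = 0
g(1) = mex{} = 0
g(2) = mex{0} = 1
g(3) = mex{0} = 1
g(4) = mex{1} = 0
g(5) = mex{1} = 0
g(6) = mex{0} = 1
g(7) = mex{0} = 1
g(8) = mex{0,1} = 2
g(9) = mex{1} = 0
So g(9) = 0.
The value of a disjunctive sum is the nim-sum of the parts.
Combined value = 2 ⊕ 1 ⊕ 0 = 3.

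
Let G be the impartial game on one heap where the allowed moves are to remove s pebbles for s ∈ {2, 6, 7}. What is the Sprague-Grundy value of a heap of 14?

Grundy values for subtraction set {2, 6, 7}:
k:     0  1  2  3  4  5  6  7  8  9 10 11 12 13 14
g(k):  0  0  1  1  0  0  1  1  2  0  3  1  2  0  0
So g(14) = 0.

0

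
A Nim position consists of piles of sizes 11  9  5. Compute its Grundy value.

7

Nim-sum: 11 ^ 9 ^ 5 = 7.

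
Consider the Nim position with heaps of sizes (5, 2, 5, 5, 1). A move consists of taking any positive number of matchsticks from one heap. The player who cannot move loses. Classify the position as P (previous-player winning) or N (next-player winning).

N-position

Compute the nim-sum pairwise:
5 XOR 2 = 7
7 XOR 5 = 2
2 XOR 5 = 7
7 XOR 1 = 6
The nim-sum is 6 ≠ 0, so this is an N-position: the player to move can win.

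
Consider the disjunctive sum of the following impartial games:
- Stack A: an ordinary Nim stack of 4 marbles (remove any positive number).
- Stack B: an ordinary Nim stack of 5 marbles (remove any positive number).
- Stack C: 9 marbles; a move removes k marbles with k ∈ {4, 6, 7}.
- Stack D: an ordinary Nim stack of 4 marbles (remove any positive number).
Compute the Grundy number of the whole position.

7

Stack A is a plain Nim stack of size 4, so its Grundy value is 4.
Stack B is a plain Nim stack of size 5, so its Grundy value is 5.
Build the Grundy sequence for stack C with g(k) = mex{g(k−s) : s ∈ {4, 6, 7}, s ≤ k}:
g(0) = mex{} = 0
g(1) = mex{} = 0
g(2) = mex{} = 0
g(3) = mex{} = 0
g(4) = mex{0} = 1
g(5) = mex{0} = 1
g(6) = mex{0} = 1
g(7) = mex{0} = 1
g(8) = mex{0,1} = 2
g(9) = mex{0,1} = 2
So g(9) = 2.
Stack D is a plain Nim stack of size 4, so its Grundy value is 4.
The value of a disjunctive sum is the nim-sum of the parts.
Combined value = 4 XOR 5 XOR 2 XOR 4 = 7.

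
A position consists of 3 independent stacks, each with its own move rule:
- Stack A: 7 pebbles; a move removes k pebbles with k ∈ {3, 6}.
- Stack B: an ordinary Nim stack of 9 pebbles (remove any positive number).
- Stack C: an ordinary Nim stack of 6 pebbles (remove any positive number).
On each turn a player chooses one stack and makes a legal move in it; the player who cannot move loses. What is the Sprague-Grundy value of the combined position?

13

Build the Grundy sequence for stack A with g(k) = mex{g(k−s) : s ∈ {3, 6}, s ≤ k}:
g(0) = mex{} = 0
g(1) = mex{} = 0
g(2) = mex{} = 0
g(3) = mex{0} = 1
g(4) = mex{0} = 1
g(5) = mex{0} = 1
g(6) = mex{0,1} = 2
g(7) = mex{0,1} = 2
So g(7) = 2.
Stack B is a plain Nim stack of size 9, so its Grundy value is 9.
Stack C is a plain Nim stack of size 6, so its Grundy value is 6.
By the Sprague-Grundy theorem, the Grundy value of a sum of independent games is the XOR of the component values.
Combined value = 2 ⊕ 9 ⊕ 6 = 13.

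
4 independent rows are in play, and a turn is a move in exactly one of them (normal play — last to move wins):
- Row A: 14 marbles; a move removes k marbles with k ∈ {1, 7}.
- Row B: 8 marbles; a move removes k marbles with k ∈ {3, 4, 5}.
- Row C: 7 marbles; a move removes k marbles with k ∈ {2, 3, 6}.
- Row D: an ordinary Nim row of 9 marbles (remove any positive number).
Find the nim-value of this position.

Grundy values for row A (subtraction set {1, 7}):
k:     0  1  2  3  4  5  6  7  8  9 10 11 12 13 14
g(k):  0  1  0  1  0  1  0  1  0  1  0  1  0  1  0
So g(14) = 0.
Build the Grundy sequence for row B with g(k) = mex{g(k−s) : s ∈ {3, 4, 5}, s ≤ k}:
g(0) = mex{} = 0
g(1) = mex{} = 0
g(2) = mex{} = 0
g(3) = mex{0} = 1
g(4) = mex{0} = 1
g(5) = mex{0} = 1
g(6) = mex{0,1} = 2
g(7) = mex{0,1} = 2
g(8) = mex{1} = 0
So g(8) = 0.
For row C, compute g(0), g(1), … with moves {2, 3, 6}:
k:     0  1  2  3  4  5  6  7
g(k):  0  0  1  1  2  0  3  1
So g(7) = 1.
Row D is a plain Nim row of size 9, so its Grundy value is 9.
By the Sprague-Grundy theorem, the Grundy value of a sum of independent games is the XOR of the component values.
Combined value = 0 ⊕ 0 ⊕ 1 ⊕ 9 = 8.

8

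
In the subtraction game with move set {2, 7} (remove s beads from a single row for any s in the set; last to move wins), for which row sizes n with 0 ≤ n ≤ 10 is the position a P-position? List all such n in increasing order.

Grundy values for subtraction set {2, 7}:
g(0) = mex{} = 0
g(1) = mex{} = 0
g(2) = mex{0} = 1
g(3) = mex{0} = 1
g(4) = mex{1} = 0
g(5) = mex{1} = 0
g(6) = mex{0} = 1
g(7) = mex{0} = 1
g(8) = mex{0,1} = 2
g(9) = mex{1} = 0
g(10) = mex{1,2} = 0
The P-positions (g = 0) in 0..10 are 0, 1, 4, 5, 9, 10.

0, 1, 4, 5, 9, 10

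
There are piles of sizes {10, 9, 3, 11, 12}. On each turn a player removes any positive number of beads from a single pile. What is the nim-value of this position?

Compute the nim-sum pairwise:
10 ⊕ 9 = 3
3 ⊕ 3 = 0
0 ⊕ 11 = 11
11 ⊕ 12 = 7

7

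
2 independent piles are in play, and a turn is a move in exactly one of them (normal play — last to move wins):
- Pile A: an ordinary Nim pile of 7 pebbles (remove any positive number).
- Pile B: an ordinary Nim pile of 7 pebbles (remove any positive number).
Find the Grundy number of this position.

Pile A is a plain Nim pile of size 7, so its Grundy value is 7.
Pile B is a plain Nim pile of size 7, so its Grundy value is 7.
By the Sprague-Grundy theorem, the Grundy value of a sum of independent games is the XOR of the component values.
Combined value = 7 XOR 7 = 0.

0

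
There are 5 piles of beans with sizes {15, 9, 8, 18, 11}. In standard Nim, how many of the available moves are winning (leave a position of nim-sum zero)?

Nim-sum: 15 ^ 9 ^ 8 ^ 18 ^ 11 = 23.
The overall nim-sum is X = 23. A pile of size p has a winning move iff p XOR X < p (reduce it to p XOR X).
  15: 15 XOR 23 = 24 ≥ 15 — no move.
  9: 9 XOR 23 = 30 ≥ 9 — no move.
  8: 8 XOR 23 = 31 ≥ 8 — no move.
  18: 18 XOR 23 = 5 < 18 — winning move (to 5).
  11: 11 XOR 23 = 28 ≥ 11 — no move.
That gives 1 winning move.

1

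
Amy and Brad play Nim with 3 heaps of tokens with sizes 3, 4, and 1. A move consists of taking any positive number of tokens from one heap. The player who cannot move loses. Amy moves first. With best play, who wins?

Amy wins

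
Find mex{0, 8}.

0 is in the set but 1 is not, so the mex is 1.

1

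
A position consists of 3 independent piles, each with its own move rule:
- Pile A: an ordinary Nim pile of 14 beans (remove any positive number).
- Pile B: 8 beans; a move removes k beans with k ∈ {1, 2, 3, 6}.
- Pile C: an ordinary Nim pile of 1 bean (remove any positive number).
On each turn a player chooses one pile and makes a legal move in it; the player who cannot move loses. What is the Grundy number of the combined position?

15

Pile A is a plain Nim pile of size 14, so its Grundy value is 14.
Grundy values for pile B (subtraction set {1, 2, 3, 6}):
g(0) = mex{} = 0
g(1) = mex{0} = 1
g(2) = mex{0,1} = 2
g(3) = mex{0,1,2} = 3
g(4) = mex{1,2,3} = 0
g(5) = mex{0,2,3} = 1
g(6) = mex{0,1,3} = 2
g(7) = mex{0,1,2} = 3
g(8) = mex{1,2,3} = 0
So g(8) = 0.
Pile C is a plain Nim pile of size 1, so its Grundy value is 1.
The value of a disjunctive sum is the nim-sum of the parts.
Combined value = 14 ⊕ 0 ⊕ 1 = 15.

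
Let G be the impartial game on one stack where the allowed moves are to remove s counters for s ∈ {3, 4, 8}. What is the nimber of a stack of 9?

3

Compute g(0), g(1), … for moves {3, 4, 8}:
k:     0  1  2  3  4  5  6  7  8  9
g(k):  0  0  0  1  1  1  2  0  2  3
So g(9) = 3.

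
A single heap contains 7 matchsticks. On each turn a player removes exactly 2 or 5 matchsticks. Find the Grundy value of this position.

0

Compute g(0), g(1), … for moves {2, 5}:
k:     0  1  2  3  4  5  6  7
g(k):  0  0  1  1  0  2  1  0
So g(7) = 0.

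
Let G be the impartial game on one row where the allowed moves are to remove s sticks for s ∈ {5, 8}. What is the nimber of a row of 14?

0

Grundy values for subtraction set {5, 8}:
g(0) = mex{} = 0
g(1) = mex{} = 0
g(2) = mex{} = 0
g(3) = mex{} = 0
g(4) = mex{} = 0
g(5) = mex{0} = 1
g(6) = mex{0} = 1
g(7) = mex{0} = 1
g(8) = mex{0} = 1
g(9) = mex{0} = 1
g(10) = mex{0,1} = 2
g(11) = mex{0,1} = 2
g(12) = mex{0,1} = 2
g(13) = mex{1} = 0
g(14) = mex{1} = 0
So g(14) = 0.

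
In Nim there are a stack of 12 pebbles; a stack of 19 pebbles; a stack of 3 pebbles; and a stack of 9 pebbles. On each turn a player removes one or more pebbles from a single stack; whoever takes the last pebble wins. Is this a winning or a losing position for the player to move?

Winning position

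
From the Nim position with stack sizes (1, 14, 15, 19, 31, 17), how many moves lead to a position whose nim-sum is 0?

3

Write each in binary and XOR column by column:
  00001  (1)
  01110  (14)
  01111  (15)
  10011  (19)
  11111  (31)
  10001  (17)
  -----
  11101  (29)
The overall nim-sum is X = 29. A stack of size p has a winning move iff p XOR X < p (reduce it to p XOR X).
  1: 1 XOR 29 = 28 ≥ 1 — no move.
  14: 14 XOR 29 = 19 ≥ 14 — no move.
  15: 15 XOR 29 = 18 ≥ 15 — no move.
  19: 19 XOR 29 = 14 < 19 — winning move (to 14).
  31: 31 XOR 29 = 2 < 31 — winning move (to 2).
  17: 17 XOR 29 = 12 < 17 — winning move (to 12).
That gives 3 winning moves.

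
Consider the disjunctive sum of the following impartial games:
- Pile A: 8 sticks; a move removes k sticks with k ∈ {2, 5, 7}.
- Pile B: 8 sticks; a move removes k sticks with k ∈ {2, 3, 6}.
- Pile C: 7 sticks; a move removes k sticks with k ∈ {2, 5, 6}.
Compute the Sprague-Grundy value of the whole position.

3

Build the Grundy sequence for pile A with g(k) = mex{g(k−s) : s ∈ {2, 5, 7}, s ≤ k}:
g(0) = mex{} = 0
g(1) = mex{} = 0
g(2) = mex{0} = 1
g(3) = mex{0} = 1
g(4) = mex{1} = 0
g(5) = mex{0,1} = 2
g(6) = mex{0} = 1
g(7) = mex{0,1,2} = 3
g(8) = mex{0,1} = 2
So g(8) = 2.
Grundy values for pile B (subtraction set {2, 3, 6}):
g(0) = mex{} = 0
g(1) = mex{} = 0
g(2) = mex{0} = 1
g(3) = mex{0} = 1
g(4) = mex{0,1} = 2
g(5) = mex{1} = 0
g(6) = mex{0,1,2} = 3
g(7) = mex{0,2} = 1
g(8) = mex{0,1,3} = 2
So g(8) = 2.
Grundy values for pile C (subtraction set {2, 5, 6}):
g(0) = mex{} = 0
g(1) = mex{} = 0
g(2) = mex{0} = 1
g(3) = mex{0} = 1
g(4) = mex{1} = 0
g(5) = mex{0,1} = 2
g(6) = mex{0} = 1
g(7) = mex{0,1,2} = 3
So g(7) = 3.
The value of a disjunctive sum is the nim-sum of the parts.
Combined value = 2 XOR 2 XOR 3 = 3.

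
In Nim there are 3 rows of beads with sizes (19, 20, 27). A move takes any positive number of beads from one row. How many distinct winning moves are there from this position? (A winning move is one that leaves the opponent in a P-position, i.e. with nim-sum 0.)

3

Nim-sum: 19 ^ 20 ^ 27 = 28.
The overall nim-sum is X = 28. A row of size p has a winning move iff p XOR X < p (reduce it to p XOR X).
  19: 19 XOR 28 = 15 < 19 — winning move (to 15).
  20: 20 XOR 28 = 8 < 20 — winning move (to 8).
  27: 27 XOR 28 = 7 < 27 — winning move (to 7).
That gives 3 winning moves.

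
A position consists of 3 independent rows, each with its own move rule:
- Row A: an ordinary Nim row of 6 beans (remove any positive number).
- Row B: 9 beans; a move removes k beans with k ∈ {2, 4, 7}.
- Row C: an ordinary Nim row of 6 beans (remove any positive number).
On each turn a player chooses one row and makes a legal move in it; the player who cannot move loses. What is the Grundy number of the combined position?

0

Row A is a plain Nim row of size 6, so its Grundy value is 6.
Build the Grundy sequence for row B with g(k) = mex{g(k−s) : s ∈ {2, 4, 7}, s ≤ k}:
k:     0  1  2  3  4  5  6  7  8  9
g(k):  0  0  1  1  2  2  0  3  1  0
So g(9) = 0.
Row C is a plain Nim row of size 6, so its Grundy value is 6.
The value of a disjunctive sum is the nim-sum of the parts.
Combined value = 6 XOR 0 XOR 6 = 0.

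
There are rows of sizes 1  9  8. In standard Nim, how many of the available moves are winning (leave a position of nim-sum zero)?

0

Compute the nim-sum pairwise:
1 XOR 9 = 8
8 XOR 8 = 0
The nim-sum is already 0, so every move leaves a nonzero nim-sum — there are no winning moves.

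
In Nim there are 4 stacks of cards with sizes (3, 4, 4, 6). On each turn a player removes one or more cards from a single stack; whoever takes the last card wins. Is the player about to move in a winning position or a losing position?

Write each in binary and XOR column by column:
  011  (3)
  100  (4)
  100  (4)
  110  (6)
  ---
  101  (5)
The nim-sum is 5 ≠ 0, so this is an N-position: the player to move can win.

Winning position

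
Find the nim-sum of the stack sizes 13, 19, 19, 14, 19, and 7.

23

Write each in binary and XOR column by column:
  01101  (13)
  10011  (19)
  10011  (19)
  01110  (14)
  10011  (19)
  00111  (7)
  -----
  10111  (23)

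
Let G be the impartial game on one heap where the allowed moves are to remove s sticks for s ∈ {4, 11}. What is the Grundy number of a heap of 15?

0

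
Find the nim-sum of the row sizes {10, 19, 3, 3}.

25

Nim-sum: 10 XOR 19 XOR 3 XOR 3 = 25.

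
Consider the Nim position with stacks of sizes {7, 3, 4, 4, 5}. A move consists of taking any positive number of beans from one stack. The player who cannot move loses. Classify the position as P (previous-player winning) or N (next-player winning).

Nim-sum: 7 ^ 3 ^ 4 ^ 4 ^ 5 = 1.
The nim-sum is 1 ≠ 0, so this is an N-position: the player to move can win.

N-position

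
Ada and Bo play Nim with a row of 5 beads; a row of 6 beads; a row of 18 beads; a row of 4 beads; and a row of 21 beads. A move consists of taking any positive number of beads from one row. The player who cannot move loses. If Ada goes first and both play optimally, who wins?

Bo wins

Nim-sum: 5 ⊕ 6 ⊕ 18 ⊕ 4 ⊕ 21 = 0.
The nim-sum is 0, so this is a P-position: the player to move is in a losing position under optimal play; Ada is about to move from it and so loses — Bo wins.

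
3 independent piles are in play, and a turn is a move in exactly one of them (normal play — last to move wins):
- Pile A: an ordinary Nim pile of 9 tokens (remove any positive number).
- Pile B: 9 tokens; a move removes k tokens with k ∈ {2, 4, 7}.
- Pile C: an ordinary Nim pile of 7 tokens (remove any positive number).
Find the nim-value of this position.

14

Pile A is a plain Nim pile of size 9, so its Grundy value is 9.
Build the Grundy sequence for pile B with g(k) = mex{g(k−s) : s ∈ {2, 4, 7}, s ≤ k}:
k:     0  1  2  3  4  5  6  7  8  9
g(k):  0  0  1  1  2  2  0  3  1  0
So g(9) = 0.
Pile C is a plain Nim pile of size 7, so its Grundy value is 7.
The value of a disjunctive sum is the nim-sum of the parts.
Combined value = 9 XOR 0 XOR 7 = 14.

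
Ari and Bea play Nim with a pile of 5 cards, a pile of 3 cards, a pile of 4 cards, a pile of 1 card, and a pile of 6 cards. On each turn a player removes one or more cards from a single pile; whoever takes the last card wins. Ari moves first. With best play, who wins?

Ari wins

Compute the nim-sum pairwise:
5 XOR 3 = 6
6 XOR 4 = 2
2 XOR 1 = 3
3 XOR 6 = 5
The nim-sum is 5 ≠ 0, so this is an N-position: the player to move can win; Ari has a winning move.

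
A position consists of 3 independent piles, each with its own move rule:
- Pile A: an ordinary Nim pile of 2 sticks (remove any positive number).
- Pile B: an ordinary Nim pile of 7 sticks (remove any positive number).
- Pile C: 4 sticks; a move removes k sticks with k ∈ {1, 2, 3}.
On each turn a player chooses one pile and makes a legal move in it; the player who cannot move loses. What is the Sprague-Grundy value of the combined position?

5

Pile A is a plain Nim pile of size 2, so its Grundy value is 2.
Pile B is a plain Nim pile of size 7, so its Grundy value is 7.
Build the Grundy sequence for pile C with g(k) = mex{g(k−s) : s ∈ {1, 2, 3}, s ≤ k}:
g(0) = mex{} = 0
g(1) = mex{0} = 1
g(2) = mex{0,1} = 2
g(3) = mex{0,1,2} = 3
g(4) = mex{1,2,3} = 0
So g(4) = 0.
The value of a disjunctive sum is the nim-sum of the parts.
Combined value = 2 XOR 7 XOR 0 = 5.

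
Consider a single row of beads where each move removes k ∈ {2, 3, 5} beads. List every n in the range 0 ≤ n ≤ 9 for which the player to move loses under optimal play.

0, 1, 7, 8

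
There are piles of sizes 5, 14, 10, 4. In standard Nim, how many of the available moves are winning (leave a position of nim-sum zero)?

3

Nim-sum: 5 ⊕ 14 ⊕ 10 ⊕ 4 = 5.
The overall nim-sum is X = 5. A pile of size p has a winning move iff p XOR X < p (reduce it to p XOR X).
  5: 5 XOR 5 = 0 < 5 — winning move (to 0).
  14: 14 XOR 5 = 11 < 14 — winning move (to 11).
  10: 10 XOR 5 = 15 ≥ 10 — no move.
  4: 4 XOR 5 = 1 < 4 — winning move (to 1).
That gives 3 winning moves.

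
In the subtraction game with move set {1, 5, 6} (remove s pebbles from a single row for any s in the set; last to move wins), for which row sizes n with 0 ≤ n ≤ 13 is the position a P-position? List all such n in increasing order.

0, 2, 4, 11, 13

Build the Grundy sequence with g(k) = mex{g(k−s) : s ∈ {1, 5, 6}, s ≤ k}:
g(0) = mex{} = 0
g(1) = mex{0} = 1
g(2) = mex{1} = 0
g(3) = mex{0} = 1
g(4) = mex{1} = 0
g(5) = mex{0} = 1
g(6) = mex{0,1} = 2
g(7) = mex{0,1,2} = 3
g(8) = mex{0,1,3} = 2
g(9) = mex{0,1,2} = 3
g(10) = mex{0,1,3} = 2
g(11) = mex{1,2} = 0
g(12) = mex{0,2,3} = 1
g(13) = mex{1,2,3} = 0
The P-positions (g = 0) in 0..13 are 0, 2, 4, 11, 13.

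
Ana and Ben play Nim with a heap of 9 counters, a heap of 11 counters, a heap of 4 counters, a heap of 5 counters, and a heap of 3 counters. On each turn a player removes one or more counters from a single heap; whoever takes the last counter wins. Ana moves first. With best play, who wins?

Ben wins

Compute the nim-sum pairwise:
9 XOR 11 = 2
2 XOR 4 = 6
6 XOR 5 = 3
3 XOR 3 = 0
The nim-sum is 0, so this is a P-position: the player to move is in a losing position under optimal play; Ana is about to move from it and so loses — Ben wins.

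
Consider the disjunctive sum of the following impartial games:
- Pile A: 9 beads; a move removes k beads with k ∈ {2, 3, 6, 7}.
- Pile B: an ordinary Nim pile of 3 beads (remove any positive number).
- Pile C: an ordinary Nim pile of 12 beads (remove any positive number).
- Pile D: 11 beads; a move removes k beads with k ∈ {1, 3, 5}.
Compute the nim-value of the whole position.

Grundy values for pile A (subtraction set {2, 3, 6, 7}):
k:     0  1  2  3  4  5  6  7  8  9
g(k):  0  0  1  1  2  0  3  1  2  0
So g(9) = 0.
Pile B is a plain Nim pile of size 3, so its Grundy value is 3.
Pile C is a plain Nim pile of size 12, so its Grundy value is 12.
For pile D, compute g(0), g(1), … with moves {1, 3, 5}:
g(0) = mex{} = 0
g(1) = mex{0} = 1
g(2) = mex{1} = 0
g(3) = mex{0} = 1
g(4) = mex{1} = 0
g(5) = mex{0} = 1
g(6) = mex{1} = 0
g(7) = mex{0} = 1
g(8) = mex{1} = 0
g(9) = mex{0} = 1
g(10) = mex{1} = 0
g(11) = mex{0} = 1
So g(11) = 1.
The value of a disjunctive sum is the nim-sum of the parts.
Combined value = 0 ⊕ 3 ⊕ 12 ⊕ 1 = 14.

14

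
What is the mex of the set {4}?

0

0 is not in the set, so the mex is 0.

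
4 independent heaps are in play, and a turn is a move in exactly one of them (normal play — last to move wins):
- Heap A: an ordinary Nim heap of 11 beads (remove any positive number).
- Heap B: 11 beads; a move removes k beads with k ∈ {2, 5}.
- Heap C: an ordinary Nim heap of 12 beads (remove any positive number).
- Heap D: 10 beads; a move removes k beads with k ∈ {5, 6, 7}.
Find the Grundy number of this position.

Heap A is a plain Nim heap of size 11, so its Grundy value is 11.
Grundy values for heap B (subtraction set {2, 5}):
g(0) = mex{} = 0
g(1) = mex{} = 0
g(2) = mex{0} = 1
g(3) = mex{0} = 1
g(4) = mex{1} = 0
g(5) = mex{0,1} = 2
g(6) = mex{0} = 1
g(7) = mex{1,2} = 0
g(8) = mex{1} = 0
g(9) = mex{0} = 1
g(10) = mex{0,2} = 1
g(11) = mex{1} = 0
So g(11) = 0.
Heap C is a plain Nim heap of size 12, so its Grundy value is 12.
For heap D, compute g(0), g(1), … with moves {5, 6, 7}:
k:     0  1  2  3  4  5  6  7  8  9 10
g(k):  0  0  0  0  0  1  1  1  1  1  2
So g(10) = 2.
The value of a disjunctive sum is the nim-sum of the parts.
Combined value = 11 XOR 0 XOR 12 XOR 2 = 5.

5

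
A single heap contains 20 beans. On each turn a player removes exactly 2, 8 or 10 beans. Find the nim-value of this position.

0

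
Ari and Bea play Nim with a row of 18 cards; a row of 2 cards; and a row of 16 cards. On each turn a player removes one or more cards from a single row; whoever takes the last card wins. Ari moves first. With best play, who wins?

Bea wins

Bitwise XOR of the heap sizes:
  10010  (18)
  00010  (2)
  10000  (16)
  -----
  00000  (0)
The nim-sum is 0, so this is a P-position: the player to move is in a losing position under optimal play; Ari is about to move from it and so loses — Bea wins.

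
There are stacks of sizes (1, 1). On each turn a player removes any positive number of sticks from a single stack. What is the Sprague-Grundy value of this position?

Write each in binary and XOR column by column:
  1  (1)
  1  (1)
  -
  0  (0)

0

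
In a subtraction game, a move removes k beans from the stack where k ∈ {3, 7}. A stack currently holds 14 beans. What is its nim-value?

1

Compute g(0), g(1), … for moves {3, 7}:
g(0) = mex{} = 0
g(1) = mex{} = 0
g(2) = mex{} = 0
g(3) = mex{0} = 1
g(4) = mex{0} = 1
g(5) = mex{0} = 1
g(6) = mex{1} = 0
g(7) = mex{0,1} = 2
g(8) = mex{0,1} = 2
g(9) = mex{0} = 1
g(10) = mex{1,2} = 0
g(11) = mex{1,2} = 0
g(12) = mex{1} = 0
g(13) = mex{0} = 1
g(14) = mex{0,2} = 1
So g(14) = 1.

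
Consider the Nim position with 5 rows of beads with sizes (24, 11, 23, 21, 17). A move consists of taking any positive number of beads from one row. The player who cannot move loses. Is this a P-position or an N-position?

P-position

Compute the nim-sum pairwise:
24 XOR 11 = 19
19 XOR 23 = 4
4 XOR 21 = 17
17 XOR 17 = 0
The nim-sum is 0, so this is a P-position: the player to move is in a losing position under optimal play.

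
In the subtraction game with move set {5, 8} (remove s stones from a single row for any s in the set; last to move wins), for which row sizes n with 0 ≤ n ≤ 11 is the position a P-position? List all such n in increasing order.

0, 1, 2, 3, 4

Grundy values for subtraction set {5, 8}:
k:     0  1  2  3  4  5  6  7  8  9 10 11
g(k):  0  0  0  0  0  1  1  1  1  1  2  2
The P-positions (g = 0) in 0..11 are 0, 1, 2, 3, 4.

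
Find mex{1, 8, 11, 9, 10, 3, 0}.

2

The values 0, 1 are all present; 2 is the first non-negative integer missing from the set.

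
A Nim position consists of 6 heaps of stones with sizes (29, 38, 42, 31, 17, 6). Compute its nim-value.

25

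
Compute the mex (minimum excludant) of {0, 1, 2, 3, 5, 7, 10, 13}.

The values 0, 1, 2, 3 are all present; 4 is the first non-negative integer missing from the set.

4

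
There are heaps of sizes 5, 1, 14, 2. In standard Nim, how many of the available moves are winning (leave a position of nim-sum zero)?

1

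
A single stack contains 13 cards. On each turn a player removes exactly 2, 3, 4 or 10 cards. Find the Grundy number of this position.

0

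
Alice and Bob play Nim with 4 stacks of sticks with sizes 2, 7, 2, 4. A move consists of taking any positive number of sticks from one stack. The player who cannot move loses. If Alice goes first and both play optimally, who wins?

Compute the nim-sum pairwise:
2 XOR 7 = 5
5 XOR 2 = 7
7 XOR 4 = 3
The nim-sum is 3 ≠ 0, so this is an N-position: the player to move can win; Alice has a winning move.

Alice wins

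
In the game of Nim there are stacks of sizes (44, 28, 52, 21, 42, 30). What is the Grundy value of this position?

Nim-sum: 44 ⊕ 28 ⊕ 52 ⊕ 21 ⊕ 42 ⊕ 30 = 37.

37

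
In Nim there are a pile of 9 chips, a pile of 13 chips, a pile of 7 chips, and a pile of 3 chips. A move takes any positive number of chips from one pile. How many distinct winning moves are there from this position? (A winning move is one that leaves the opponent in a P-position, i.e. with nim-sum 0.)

0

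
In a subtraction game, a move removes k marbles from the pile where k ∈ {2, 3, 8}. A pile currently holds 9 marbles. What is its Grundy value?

Build the Grundy sequence with g(k) = mex{g(k−s) : s ∈ {2, 3, 8}, s ≤ k}:
g(0) = mex{} = 0
g(1) = mex{} = 0
g(2) = mex{0} = 1
g(3) = mex{0} = 1
g(4) = mex{0,1} = 2
g(5) = mex{1} = 0
g(6) = mex{1,2} = 0
g(7) = mex{0,2} = 1
g(8) = mex{0} = 1
g(9) = mex{0,1} = 2
So g(9) = 2.

2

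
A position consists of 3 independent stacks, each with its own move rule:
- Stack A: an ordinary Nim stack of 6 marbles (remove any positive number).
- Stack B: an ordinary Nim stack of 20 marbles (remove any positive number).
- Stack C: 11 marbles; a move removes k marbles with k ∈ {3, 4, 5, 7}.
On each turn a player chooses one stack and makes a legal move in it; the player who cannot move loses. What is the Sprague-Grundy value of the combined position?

18

Stack A is a plain Nim stack of size 6, so its Grundy value is 6.
Stack B is a plain Nim stack of size 20, so its Grundy value is 20.
Grundy values for stack C (subtraction set {3, 4, 5, 7}):
k:     0  1  2  3  4  5  6  7  8  9 10 11
g(k):  0  0  0  1  1  1  2  2  2  3  0  0
So g(11) = 0.
The value of a disjunctive sum is the nim-sum of the parts.
Combined value = 6 ⊕ 20 ⊕ 0 = 18.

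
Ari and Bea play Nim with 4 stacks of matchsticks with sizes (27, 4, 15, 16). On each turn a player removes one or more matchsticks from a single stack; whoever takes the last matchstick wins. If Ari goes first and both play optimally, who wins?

Bea wins

Nim-sum: 27 ⊕ 4 ⊕ 15 ⊕ 16 = 0.
The nim-sum is 0, so this is a P-position: the player to move is in a losing position under optimal play; Ari is about to move from it and so loses — Bea wins.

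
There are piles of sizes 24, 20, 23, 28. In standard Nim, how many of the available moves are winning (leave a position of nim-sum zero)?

Compute the nim-sum pairwise:
24 ⊕ 20 = 12
12 ⊕ 23 = 27
27 ⊕ 28 = 7
The overall nim-sum is X = 7. A pile of size p has a winning move iff p XOR X < p (reduce it to p XOR X).
  24: 24 XOR 7 = 31 ≥ 24 — no move.
  20: 20 XOR 7 = 19 < 20 — winning move (to 19).
  23: 23 XOR 7 = 16 < 23 — winning move (to 16).
  28: 28 XOR 7 = 27 < 28 — winning move (to 27).
That gives 3 winning moves.

3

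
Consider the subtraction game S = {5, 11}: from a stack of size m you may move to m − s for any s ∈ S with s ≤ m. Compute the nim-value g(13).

Compute g(0), g(1), … for moves {5, 11}:
g(0) = mex{} = 0
g(1) = mex{} = 0
g(2) = mex{} = 0
g(3) = mex{} = 0
g(4) = mex{} = 0
g(5) = mex{0} = 1
g(6) = mex{0} = 1
g(7) = mex{0} = 1
g(8) = mex{0} = 1
g(9) = mex{0} = 1
g(10) = mex{1} = 0
g(11) = mex{0,1} = 2
g(12) = mex{0,1} = 2
g(13) = mex{0,1} = 2
So g(13) = 2.

2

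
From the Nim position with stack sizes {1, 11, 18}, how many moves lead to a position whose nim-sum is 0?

Compute the nim-sum pairwise:
1 ^ 11 = 10
10 ^ 18 = 24
The overall nim-sum is X = 24. A stack of size p has a winning move iff p XOR X < p (reduce it to p XOR X).
  1: 1 XOR 24 = 25 ≥ 1 — no move.
  11: 11 XOR 24 = 19 ≥ 11 — no move.
  18: 18 XOR 24 = 10 < 18 — winning move (to 10).
That gives 1 winning move.

1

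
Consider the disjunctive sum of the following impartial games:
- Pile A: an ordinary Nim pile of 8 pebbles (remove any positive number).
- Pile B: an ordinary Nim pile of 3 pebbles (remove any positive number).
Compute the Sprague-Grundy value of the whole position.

Pile A is a plain Nim pile of size 8, so its Grundy value is 8.
Pile B is a plain Nim pile of size 3, so its Grundy value is 3.
By the Sprague-Grundy theorem, the Grundy value of a sum of independent games is the XOR of the component values.
Combined value = 8 ⊕ 3 = 11.

11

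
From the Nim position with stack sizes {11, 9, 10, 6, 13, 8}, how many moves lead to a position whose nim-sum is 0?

5

Compute the nim-sum pairwise:
11 ^ 9 = 2
2 ^ 10 = 8
8 ^ 6 = 14
14 ^ 13 = 3
3 ^ 8 = 11
The overall nim-sum is X = 11. A stack of size p has a winning move iff p XOR X < p (reduce it to p XOR X).
  11: 11 XOR 11 = 0 < 11 — winning move (to 0).
  9: 9 XOR 11 = 2 < 9 — winning move (to 2).
  10: 10 XOR 11 = 1 < 10 — winning move (to 1).
  6: 6 XOR 11 = 13 ≥ 6 — no move.
  13: 13 XOR 11 = 6 < 13 — winning move (to 6).
  8: 8 XOR 11 = 3 < 8 — winning move (to 3).
That gives 5 winning moves.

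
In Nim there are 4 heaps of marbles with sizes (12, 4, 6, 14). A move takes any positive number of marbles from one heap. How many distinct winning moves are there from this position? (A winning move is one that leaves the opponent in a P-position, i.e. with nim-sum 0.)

Nim-sum: 12 ^ 4 ^ 6 ^ 14 = 0.
The nim-sum is already 0, so every move leaves a nonzero nim-sum — there are no winning moves.

0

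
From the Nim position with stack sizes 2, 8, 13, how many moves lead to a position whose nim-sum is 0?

1

Nim-sum: 2 ^ 8 ^ 13 = 7.
The overall nim-sum is X = 7. A stack of size p has a winning move iff p XOR X < p (reduce it to p XOR X).
  2: 2 XOR 7 = 5 ≥ 2 — no move.
  8: 8 XOR 7 = 15 ≥ 8 — no move.
  13: 13 XOR 7 = 10 < 13 — winning move (to 10).
That gives 1 winning move.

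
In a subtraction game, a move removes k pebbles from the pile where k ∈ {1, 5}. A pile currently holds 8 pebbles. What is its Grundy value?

Grundy values for subtraction set {1, 5}:
k:     0  1  2  3  4  5  6  7  8
g(k):  0  1  0  1  0  1  0  1  0
So g(8) = 0.

0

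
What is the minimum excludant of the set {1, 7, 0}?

2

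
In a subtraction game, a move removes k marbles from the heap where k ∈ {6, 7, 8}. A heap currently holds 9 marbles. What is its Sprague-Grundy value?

Compute g(0), g(1), … for moves {6, 7, 8}:
k:     0  1  2  3  4  5  6  7  8  9
g(k):  0  0  0  0  0  0  1  1  1  1
So g(9) = 1.

1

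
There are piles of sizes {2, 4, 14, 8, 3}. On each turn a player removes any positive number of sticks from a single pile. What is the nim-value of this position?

3

Bitwise XOR of the heap sizes:
  0010  (2)
  0100  (4)
  1110  (14)
  1000  (8)
  0011  (3)
  ----
  0011  (3)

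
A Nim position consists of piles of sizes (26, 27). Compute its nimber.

1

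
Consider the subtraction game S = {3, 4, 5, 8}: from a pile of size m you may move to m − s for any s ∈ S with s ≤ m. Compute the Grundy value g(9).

3

Compute g(0), g(1), … for moves {3, 4, 5, 8}:
k:     0  1  2  3  4  5  6  7  8  9
g(k):  0  0  0  1  1  1  2  2  2  3
So g(9) = 3.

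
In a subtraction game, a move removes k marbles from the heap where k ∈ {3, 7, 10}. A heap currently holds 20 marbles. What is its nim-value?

0

Compute g(0), g(1), … for moves {3, 7, 10}:
k:     0  1  2  3  4  5  6  7  8  9 10 11 12 13 14 15 16 17 18 19 20
g(k):  0  0  0  1  1  1  0  2  2  1  3  3  2  2  0  0  3  1  1  0  0
So g(20) = 0.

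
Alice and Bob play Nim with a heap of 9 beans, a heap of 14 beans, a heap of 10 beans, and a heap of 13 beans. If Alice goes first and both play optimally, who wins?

Bob wins

Nim-sum: 9 ⊕ 14 ⊕ 10 ⊕ 13 = 0.
The nim-sum is 0, so this is a P-position: the player to move is in a losing position under optimal play; Alice is about to move from it and so loses — Bob wins.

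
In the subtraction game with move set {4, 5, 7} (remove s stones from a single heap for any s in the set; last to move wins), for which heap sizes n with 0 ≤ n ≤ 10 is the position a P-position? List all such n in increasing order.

0, 1, 2, 3

Compute g(0), g(1), … for moves {4, 5, 7}:
k:     0  1  2  3  4  5  6  7  8  9 10
g(k):  0  0  0  0  1  1  1  1  2  2  2
The P-positions (g = 0) in 0..10 are 0, 1, 2, 3.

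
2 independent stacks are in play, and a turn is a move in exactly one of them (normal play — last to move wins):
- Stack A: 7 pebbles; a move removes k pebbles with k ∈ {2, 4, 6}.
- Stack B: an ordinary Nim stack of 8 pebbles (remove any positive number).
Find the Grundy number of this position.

Grundy values for stack A (subtraction set {2, 4, 6}):
g(0) = mex{} = 0
g(1) = mex{} = 0
g(2) = mex{0} = 1
g(3) = mex{0} = 1
g(4) = mex{0,1} = 2
g(5) = mex{0,1} = 2
g(6) = mex{0,1,2} = 3
g(7) = mex{0,1,2} = 3
So g(7) = 3.
Stack B is a plain Nim stack of size 8, so its Grundy value is 8.
The value of a disjunctive sum is the nim-sum of the parts.
Combined value = 3 ⊕ 8 = 11.

11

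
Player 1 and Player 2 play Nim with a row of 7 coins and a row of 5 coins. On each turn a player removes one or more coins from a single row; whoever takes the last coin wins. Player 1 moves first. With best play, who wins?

Player 1 wins

Write each in binary and XOR column by column:
  111  (7)
  101  (5)
  ---
  010  (2)
The nim-sum is 2 ≠ 0, so this is an N-position: the player to move can win; Player 1 has a winning move.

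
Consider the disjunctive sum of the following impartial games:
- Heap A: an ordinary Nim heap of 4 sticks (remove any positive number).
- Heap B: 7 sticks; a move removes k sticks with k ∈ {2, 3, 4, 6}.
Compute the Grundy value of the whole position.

7

Heap A is a plain Nim heap of size 4, so its Grundy value is 4.
Build the Grundy sequence for heap B with g(k) = mex{g(k−s) : s ∈ {2, 3, 4, 6}, s ≤ k}:
g(0) = mex{} = 0
g(1) = mex{} = 0
g(2) = mex{0} = 1
g(3) = mex{0} = 1
g(4) = mex{0,1} = 2
g(5) = mex{0,1} = 2
g(6) = mex{0,1,2} = 3
g(7) = mex{0,1,2} = 3
So g(7) = 3.
The value of a disjunctive sum is the nim-sum of the parts.
Combined value = 4 XOR 3 = 7.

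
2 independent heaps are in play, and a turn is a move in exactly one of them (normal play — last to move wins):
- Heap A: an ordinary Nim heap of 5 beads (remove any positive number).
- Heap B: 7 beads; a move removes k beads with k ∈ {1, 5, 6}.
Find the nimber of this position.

Heap A is a plain Nim heap of size 5, so its Grundy value is 5.
Build the Grundy sequence for heap B with g(k) = mex{g(k−s) : s ∈ {1, 5, 6}, s ≤ k}:
g(0) = mex{} = 0
g(1) = mex{0} = 1
g(2) = mex{1} = 0
g(3) = mex{0} = 1
g(4) = mex{1} = 0
g(5) = mex{0} = 1
g(6) = mex{0,1} = 2
g(7) = mex{0,1,2} = 3
So g(7) = 3.
By the Sprague-Grundy theorem, the Grundy value of a sum of independent games is the XOR of the component values.
Combined value = 5 ⊕ 3 = 6.

6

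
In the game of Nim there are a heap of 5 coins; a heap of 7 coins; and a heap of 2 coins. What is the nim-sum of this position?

0

In binary:
  101  (5)
  111  (7)
  010  (2)
  ---
  000  (0)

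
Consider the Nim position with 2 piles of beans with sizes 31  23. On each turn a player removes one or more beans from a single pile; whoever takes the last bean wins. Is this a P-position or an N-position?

N-position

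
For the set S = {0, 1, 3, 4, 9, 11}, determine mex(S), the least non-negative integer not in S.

The values 0, 1 are all present; 2 is the first non-negative integer missing from the set.

2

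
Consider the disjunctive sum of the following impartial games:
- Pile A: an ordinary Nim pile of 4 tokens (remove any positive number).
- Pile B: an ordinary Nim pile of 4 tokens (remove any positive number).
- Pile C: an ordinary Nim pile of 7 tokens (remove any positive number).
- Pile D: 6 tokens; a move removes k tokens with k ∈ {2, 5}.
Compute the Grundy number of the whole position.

Pile A is a plain Nim pile of size 4, so its Grundy value is 4.
Pile B is a plain Nim pile of size 4, so its Grundy value is 4.
Pile C is a plain Nim pile of size 7, so its Grundy value is 7.
For pile D, compute g(0), g(1), … with moves {2, 5}:
g(0) = mex{} = 0
g(1) = mex{} = 0
g(2) = mex{0} = 1
g(3) = mex{0} = 1
g(4) = mex{1} = 0
g(5) = mex{0,1} = 2
g(6) = mex{0} = 1
So g(6) = 1.
By the Sprague-Grundy theorem, the Grundy value of a sum of independent games is the XOR of the component values.
Combined value = 4 ⊕ 4 ⊕ 7 ⊕ 1 = 6.

6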